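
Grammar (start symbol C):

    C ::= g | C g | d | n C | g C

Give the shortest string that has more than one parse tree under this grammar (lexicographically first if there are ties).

g g

length 1: no string has ≥2 trees
length 2: g g has 2 parse trees

Two derivations of g g:
  C ⇒ C g ⇒ g g
  C ⇒ g C ⇒ g g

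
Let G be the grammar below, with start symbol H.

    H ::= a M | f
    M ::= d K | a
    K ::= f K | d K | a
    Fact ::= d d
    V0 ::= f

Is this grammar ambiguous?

Only H, M, K are reachable from H; ignoring the rest: The reachable rules are right-linear with at most one rule per (nonterminal, next-terminal) pair. Each input token forces the next rule, so parsing is deterministic.

Unambiguous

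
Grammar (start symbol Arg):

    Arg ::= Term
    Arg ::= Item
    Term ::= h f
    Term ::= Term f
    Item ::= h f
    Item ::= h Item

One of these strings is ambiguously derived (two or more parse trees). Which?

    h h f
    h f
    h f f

h h f: 1 tree
h f: 2 trees
h f f: 1 tree

h f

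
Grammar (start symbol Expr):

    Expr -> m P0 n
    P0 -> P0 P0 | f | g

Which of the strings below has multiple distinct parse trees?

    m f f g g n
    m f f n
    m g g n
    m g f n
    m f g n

m f f g g n: 5 trees
m f f n: 1 tree
m g g n: 1 tree
m g f n: 1 tree
m f g n: 1 tree

m f f g g n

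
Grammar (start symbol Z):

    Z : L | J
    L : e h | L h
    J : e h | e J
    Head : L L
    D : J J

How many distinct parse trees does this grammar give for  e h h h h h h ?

1

Parse trees for e h h h h h h:
  [Z [L [L [L [L [L [L e h] h] h] h] h] h]]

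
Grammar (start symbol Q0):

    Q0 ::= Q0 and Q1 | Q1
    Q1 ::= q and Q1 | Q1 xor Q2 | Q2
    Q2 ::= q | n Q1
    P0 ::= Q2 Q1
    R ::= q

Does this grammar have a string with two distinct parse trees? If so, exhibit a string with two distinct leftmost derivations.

Witness: q and q

Derivation 1: Q0 ⇒ Q0 and Q1 ⇒ Q1 and Q1 ⇒ Q2 and Q1 ⇒ q and Q1 ⇒ q and Q2 ⇒ q and q
Derivation 2: Q0 ⇒ Q1 ⇒ q and Q1 ⇒ q and Q2 ⇒ q and q

Two distinct leftmost derivations for the same string.

Ambiguous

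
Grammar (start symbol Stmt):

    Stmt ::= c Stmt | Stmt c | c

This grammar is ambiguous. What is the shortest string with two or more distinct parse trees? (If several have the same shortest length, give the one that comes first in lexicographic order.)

length 1: no string has ≥2 trees
length 2: c c has 2 parse trees

Two derivations of c c:
  Stmt ⇒ c Stmt ⇒ c c
  Stmt ⇒ Stmt c ⇒ c c

c c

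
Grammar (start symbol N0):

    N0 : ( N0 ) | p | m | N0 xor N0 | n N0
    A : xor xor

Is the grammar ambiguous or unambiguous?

Witness: n m xor m

Derivation 1: N0 ⇒ N0 xor N0 ⇒ n N0 xor N0 ⇒ n m xor N0 ⇒ n m xor m
Derivation 2: N0 ⇒ n N0 ⇒ n N0 xor N0 ⇒ n m xor N0 ⇒ n m xor m

Two distinct leftmost derivations for the same string.

Ambiguous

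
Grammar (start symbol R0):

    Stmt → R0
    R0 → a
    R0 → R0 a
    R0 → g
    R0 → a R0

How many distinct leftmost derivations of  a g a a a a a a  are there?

Parse trees for a g a a a a a a:
  [R0 [R0 [R0 [R0 [R0 [R0 [R0 a [R0 g]] a] a] a] a] a] a]
  [R0 [R0 [R0 [R0 [R0 [R0 a [R0 [R0 g] a]] a] a] a] a] a]
  [R0 [R0 [R0 [R0 [R0 a [R0 [R0 [R0 g] a] a]] a] a] a] a]
  [R0 [R0 [R0 [R0 a [R0 [R0 [R0 [R0 g] a] a] a]] a] a] a]
  [R0 [R0 [R0 a [R0 [R0 [R0 [R0 [R0 g] a] a] a] a]] a] a]
  [R0 [R0 a [R0 [R0 [R0 [R0 [R0 [R0 g] a] a] a] a] a]] a]
  [R0 a [R0 [R0 [R0 [R0 [R0 [R0 [R0 g] a] a] a] a] a] a]]

7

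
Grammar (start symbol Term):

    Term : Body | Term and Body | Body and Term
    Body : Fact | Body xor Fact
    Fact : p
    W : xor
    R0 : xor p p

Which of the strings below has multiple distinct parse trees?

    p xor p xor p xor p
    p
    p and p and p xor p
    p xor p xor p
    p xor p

p and p and p xor p

p xor p xor p xor p: 1 tree
p: 1 tree
p and p and p xor p: 4 trees
p xor p xor p: 1 tree
p xor p: 1 tree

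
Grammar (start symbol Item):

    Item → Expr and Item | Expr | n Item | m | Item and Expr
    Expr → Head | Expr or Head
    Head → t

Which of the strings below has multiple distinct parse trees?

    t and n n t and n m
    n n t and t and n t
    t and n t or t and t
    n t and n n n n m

t and n n t and n m: 1 tree
n n t and t and n t: 1 tree
t and n t or t and t: 4 trees
n t and n n n n m: 1 tree

t and n t or t and t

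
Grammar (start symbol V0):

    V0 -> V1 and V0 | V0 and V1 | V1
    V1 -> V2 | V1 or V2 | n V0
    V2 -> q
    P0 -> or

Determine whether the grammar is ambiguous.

Witness: q and q

Derivation 1: V0 ⇒ V1 and V0 ⇒ V2 and V0 ⇒ q and V0 ⇒ q and V1 ⇒ q and V2 ⇒ q and q
Derivation 2: V0 ⇒ V0 and V1 ⇒ V1 and V1 ⇒ V2 and V1 ⇒ q and V1 ⇒ q and V2 ⇒ q and q

Two distinct leftmost derivations for the same string.

Ambiguous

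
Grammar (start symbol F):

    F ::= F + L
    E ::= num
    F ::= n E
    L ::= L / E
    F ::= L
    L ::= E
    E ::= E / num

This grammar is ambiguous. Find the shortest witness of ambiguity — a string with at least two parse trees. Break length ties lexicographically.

num / num

length 1: no string has ≥2 trees
length 2: no string has ≥2 trees
length 3: num / num has 2 parse trees

Two derivations of num / num:
  F ⇒ L ⇒ L / E ⇒ E / E ⇒ num / E ⇒ num / num
  F ⇒ L ⇒ E ⇒ E / num ⇒ num / num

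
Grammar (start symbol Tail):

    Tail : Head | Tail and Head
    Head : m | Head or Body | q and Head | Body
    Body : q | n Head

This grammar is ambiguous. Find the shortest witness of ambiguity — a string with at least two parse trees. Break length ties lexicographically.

q and m

length 1: no string has ≥2 trees
length 2: no string has ≥2 trees
length 3: q and m has 2 parse trees

Two derivations of q and m:
  Tail ⇒ Head ⇒ q and Head ⇒ q and m
  Tail ⇒ Tail and Head ⇒ Head and Head ⇒ Body and Head ⇒ q and Head ⇒ q and m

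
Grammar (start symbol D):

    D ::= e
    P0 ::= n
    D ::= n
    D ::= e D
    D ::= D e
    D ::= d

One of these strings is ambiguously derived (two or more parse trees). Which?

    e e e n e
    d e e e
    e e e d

e e e n e

e e e n e: 4 trees
d e e e: 1 tree
e e e d: 1 tree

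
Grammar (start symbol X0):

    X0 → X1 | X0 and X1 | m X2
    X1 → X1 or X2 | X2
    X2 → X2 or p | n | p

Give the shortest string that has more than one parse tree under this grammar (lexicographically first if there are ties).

n or p

length 1: no string has ≥2 trees
length 2: no string has ≥2 trees
length 3: n or p has 2 parse trees

Two derivations of n or p:
  X0 ⇒ X1 ⇒ X1 or X2 ⇒ X2 or X2 ⇒ n or X2 ⇒ n or p
  X0 ⇒ X1 ⇒ X2 ⇒ X2 or p ⇒ n or p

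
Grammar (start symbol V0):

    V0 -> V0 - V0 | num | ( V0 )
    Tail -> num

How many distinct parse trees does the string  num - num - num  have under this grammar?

2

Parse trees for num - num - num:
  [V0 [V0 num] - [V0 [V0 num] - [V0 num]]]
  [V0 [V0 [V0 num] - [V0 num]] - [V0 num]]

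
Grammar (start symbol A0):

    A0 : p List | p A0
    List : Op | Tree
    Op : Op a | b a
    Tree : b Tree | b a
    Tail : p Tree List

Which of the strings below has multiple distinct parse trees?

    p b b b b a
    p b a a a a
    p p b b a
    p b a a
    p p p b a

p p p b a

p b b b b a: 1 tree
p b a a a a: 1 tree
p p b b a: 1 tree
p b a a: 1 tree
p p p b a: 2 trees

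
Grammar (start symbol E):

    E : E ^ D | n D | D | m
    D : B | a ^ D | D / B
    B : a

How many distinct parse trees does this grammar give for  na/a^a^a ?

2

Parse trees for na/a^a^a:
  [E [E n [D [D [B a]] / [B a]]] ^ [D a ^ [D [B a]]]]
  [E [E [E n [D [D [B a]] / [B a]]] ^ [D [B a]]] ^ [D [B a]]]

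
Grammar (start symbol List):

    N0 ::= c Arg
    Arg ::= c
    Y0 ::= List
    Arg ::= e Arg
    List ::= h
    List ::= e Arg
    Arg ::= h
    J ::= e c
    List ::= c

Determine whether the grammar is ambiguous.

(J, Y0, N0 are unreachable from List, so their rules don't affect L(List).) Restricted to the reachable nonterminals, every rule has the form A → t or A → t B, and no two rules for the same A share a first terminal. The grammar encodes a DFA — one run per string.

Unambiguous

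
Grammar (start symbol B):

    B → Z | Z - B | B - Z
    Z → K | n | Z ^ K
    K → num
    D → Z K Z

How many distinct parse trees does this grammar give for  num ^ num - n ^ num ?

2

Parse trees for num ^ num - n ^ num:
  [B [Z [Z [K num]] ^ [K num]] - [B [Z [Z n] ^ [K num]]]]
  [B [B [Z [Z [K num]] ^ [K num]]] - [Z [Z n] ^ [K num]]]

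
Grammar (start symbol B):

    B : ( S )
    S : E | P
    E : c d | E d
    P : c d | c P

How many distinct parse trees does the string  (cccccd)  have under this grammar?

1

Parse trees for (cccccd):
  [B ( [S [P c [P c [P c [P c [P c d]]]]]] )]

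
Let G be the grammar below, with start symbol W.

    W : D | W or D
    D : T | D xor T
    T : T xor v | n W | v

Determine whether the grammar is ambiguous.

Ambiguous

Witness: v xor v

Derivation 1: W ⇒ D ⇒ T ⇒ T xor v ⇒ v xor v
Derivation 2: W ⇒ D ⇒ D xor T ⇒ T xor T ⇒ v xor T ⇒ v xor v

Two distinct leftmost derivations for the same string.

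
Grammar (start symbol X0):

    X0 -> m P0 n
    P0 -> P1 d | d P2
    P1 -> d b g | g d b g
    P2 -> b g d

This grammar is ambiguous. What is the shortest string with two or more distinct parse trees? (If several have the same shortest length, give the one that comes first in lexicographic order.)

m d b g d n

length 6: m d b g d n has 2 parse trees

Two derivations of m d b g d n:
  X0 ⇒ m P0 n ⇒ m P1 d n ⇒ m d b g d n
  X0 ⇒ m P0 n ⇒ m d P2 n ⇒ m d b g d n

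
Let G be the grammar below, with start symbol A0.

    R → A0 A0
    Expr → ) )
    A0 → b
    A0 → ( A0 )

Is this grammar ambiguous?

Unambiguous

Only A0 is reachable from A0; ignoring the rest: Each string is a nest of matched brackets around a single atom. An opening bracket forces the recursive rule; an atom forces the base rule.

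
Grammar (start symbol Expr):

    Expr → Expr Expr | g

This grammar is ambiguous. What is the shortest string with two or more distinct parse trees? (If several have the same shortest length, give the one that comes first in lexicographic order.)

length 1: no string has ≥2 trees
length 2: no string has ≥2 trees
length 3: g g g has 2 parse trees

Two derivations of g g g:
  Expr ⇒ Expr Expr ⇒ Expr Expr Expr ⇒ g Expr Expr ⇒ g g Expr ⇒ g g g
  Expr ⇒ Expr Expr ⇒ g Expr ⇒ g Expr Expr ⇒ g g Expr ⇒ g g g

g g g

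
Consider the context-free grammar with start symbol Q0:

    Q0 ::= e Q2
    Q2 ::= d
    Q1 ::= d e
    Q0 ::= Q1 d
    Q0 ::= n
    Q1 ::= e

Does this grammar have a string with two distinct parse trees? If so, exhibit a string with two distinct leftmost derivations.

Ambiguous

Witness: e d

Derivation 1: Q0 ⇒ e Q2 ⇒ e d
Derivation 2: Q0 ⇒ Q1 d ⇒ e d

Two distinct leftmost derivations for the same string.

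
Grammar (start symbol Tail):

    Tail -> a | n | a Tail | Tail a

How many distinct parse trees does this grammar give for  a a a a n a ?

5

Parse trees for a a a a n a:
  [Tail a [Tail a [Tail a [Tail a [Tail [Tail n] a]]]]]
  [Tail a [Tail a [Tail a [Tail [Tail a [Tail n]] a]]]]
  [Tail a [Tail a [Tail [Tail a [Tail a [Tail n]]] a]]]
  [Tail a [Tail [Tail a [Tail a [Tail a [Tail n]]]] a]]
  [Tail [Tail a [Tail a [Tail a [Tail a [Tail n]]]]] a]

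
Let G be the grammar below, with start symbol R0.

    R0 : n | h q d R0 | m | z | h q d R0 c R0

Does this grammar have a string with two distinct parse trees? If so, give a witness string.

Ambiguous

Witness: h q d h q d m c m

Derivation 1: R0 ⇒ h q d R0 ⇒ h q d h q d R0 c R0 ⇒ h q d h q d m c R0 ⇒ h q d h q d m c m
Derivation 2: R0 ⇒ h q d R0 c R0 ⇒ h q d h q d R0 c R0 ⇒ h q d h q d m c R0 ⇒ h q d h q d m c m

Two distinct leftmost derivations for the same string.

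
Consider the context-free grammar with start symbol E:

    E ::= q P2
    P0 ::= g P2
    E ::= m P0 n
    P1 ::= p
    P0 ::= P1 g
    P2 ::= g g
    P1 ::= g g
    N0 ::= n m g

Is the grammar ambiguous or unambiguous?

Witness: m g g g n

Derivation 1: E ⇒ m P0 n ⇒ m g P2 n ⇒ m g g g n
Derivation 2: E ⇒ m P0 n ⇒ m P1 g n ⇒ m g g g n

Two distinct leftmost derivations for the same string.

Ambiguous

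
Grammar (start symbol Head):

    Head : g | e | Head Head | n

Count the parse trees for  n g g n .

5

Parse trees for n g g n:
  [Head [Head n] [Head [Head g] [Head [Head g] [Head n]]]]
  [Head [Head n] [Head [Head [Head g] [Head g]] [Head n]]]
  [Head [Head [Head n] [Head g]] [Head [Head g] [Head n]]]
  [Head [Head [Head n] [Head [Head g] [Head g]]] [Head n]]
  [Head [Head [Head [Head n] [Head g]] [Head g]] [Head n]]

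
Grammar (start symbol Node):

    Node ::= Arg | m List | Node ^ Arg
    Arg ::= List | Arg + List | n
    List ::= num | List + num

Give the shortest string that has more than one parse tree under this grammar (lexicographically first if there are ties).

num + num

length 1: no string has ≥2 trees
length 2: no string has ≥2 trees
length 3: num + num has 2 parse trees

Two derivations of num + num:
  Node ⇒ Arg ⇒ List ⇒ List + num ⇒ num + num
  Node ⇒ Arg ⇒ Arg + List ⇒ List + List ⇒ num + List ⇒ num + num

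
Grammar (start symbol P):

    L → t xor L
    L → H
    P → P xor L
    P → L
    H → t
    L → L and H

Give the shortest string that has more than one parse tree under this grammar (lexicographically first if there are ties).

length 1: no string has ≥2 trees
length 3: t xor t has 2 parse trees

Two derivations of t xor t:
  P ⇒ P xor L ⇒ L xor L ⇒ H xor L ⇒ t xor L ⇒ t xor H ⇒ t xor t
  P ⇒ L ⇒ t xor L ⇒ t xor H ⇒ t xor t

t xor t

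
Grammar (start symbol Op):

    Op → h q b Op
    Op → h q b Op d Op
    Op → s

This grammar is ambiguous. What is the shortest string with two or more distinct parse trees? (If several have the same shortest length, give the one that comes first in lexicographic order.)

length 1: no string has ≥2 trees
length 4: no string has ≥2 trees
length 6: no string has ≥2 trees
length 7: no string has ≥2 trees
length 9: h q b h q b s d s has 2 parse trees

Two derivations of h q b h q b s d s:
  Op ⇒ h q b Op ⇒ h q b h q b Op d Op ⇒ h q b h q b s d Op ⇒ h q b h q b s d s
  Op ⇒ h q b Op d Op ⇒ h q b h q b Op d Op ⇒ h q b h q b s d Op ⇒ h q b h q b s d s

h q b h q b s d s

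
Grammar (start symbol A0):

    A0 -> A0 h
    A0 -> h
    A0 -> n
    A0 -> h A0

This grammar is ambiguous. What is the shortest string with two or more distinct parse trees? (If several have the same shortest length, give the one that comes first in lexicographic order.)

length 1: no string has ≥2 trees
length 2: h h has 2 parse trees

Two derivations of h h:
  A0 ⇒ A0 h ⇒ h h
  A0 ⇒ h A0 ⇒ h h

h h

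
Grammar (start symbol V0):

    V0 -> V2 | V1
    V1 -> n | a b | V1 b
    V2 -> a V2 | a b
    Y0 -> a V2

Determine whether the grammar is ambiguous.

Witness: a b

Derivation 1: V0 ⇒ V2 ⇒ a b
Derivation 2: V0 ⇒ V1 ⇒ a b

Two distinct leftmost derivations for the same string.

Ambiguous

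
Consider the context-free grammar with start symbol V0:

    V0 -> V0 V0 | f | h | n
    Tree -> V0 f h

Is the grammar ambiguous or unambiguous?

Ambiguous

Witness: f f f

Derivation 1: V0 ⇒ V0 V0 ⇒ V0 V0 V0 ⇒ f V0 V0 ⇒ f f V0 ⇒ f f f
Derivation 2: V0 ⇒ V0 V0 ⇒ f V0 ⇒ f V0 V0 ⇒ f f V0 ⇒ f f f

Two distinct leftmost derivations for the same string.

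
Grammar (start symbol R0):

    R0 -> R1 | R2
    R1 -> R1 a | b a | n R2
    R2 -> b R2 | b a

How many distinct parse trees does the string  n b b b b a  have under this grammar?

1

Parse trees for n b b b b a:
  [R0 [R1 n [R2 b [R2 b [R2 b [R2 b a]]]]]]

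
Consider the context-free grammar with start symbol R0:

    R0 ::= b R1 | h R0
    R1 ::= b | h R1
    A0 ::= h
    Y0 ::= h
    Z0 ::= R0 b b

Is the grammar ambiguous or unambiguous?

Unambiguous

(A0, Y0, Z0 are unreachable from R0, so their rules don't affect L(R0).) Restricted to the reachable nonterminals, every rule has the form A → t or A → t B, and no two rules for the same A share a first terminal. The grammar encodes a DFA — one run per string.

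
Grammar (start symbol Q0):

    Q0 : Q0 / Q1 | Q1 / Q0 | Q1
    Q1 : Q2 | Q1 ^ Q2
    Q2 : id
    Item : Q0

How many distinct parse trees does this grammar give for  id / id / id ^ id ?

Parse trees for id / id / id ^ id:
  [Q0 [Q0 [Q0 [Q1 [Q2 id]]] / [Q1 [Q2 id]]] / [Q1 [Q1 [Q2 id]] ^ [Q2 id]]]
  [Q0 [Q0 [Q1 [Q2 id]] / [Q0 [Q1 [Q2 id]]]] / [Q1 [Q1 [Q2 id]] ^ [Q2 id]]]
  [Q0 [Q1 [Q2 id]] / [Q0 [Q0 [Q1 [Q2 id]]] / [Q1 [Q1 [Q2 id]] ^ [Q2 id]]]]
  [Q0 [Q1 [Q2 id]] / [Q0 [Q1 [Q2 id]] / [Q0 [Q1 [Q1 [Q2 id]] ^ [Q2 id]]]]]

4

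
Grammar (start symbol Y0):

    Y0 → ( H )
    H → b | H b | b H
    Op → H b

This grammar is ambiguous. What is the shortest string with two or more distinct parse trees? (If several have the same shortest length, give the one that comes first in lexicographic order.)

length 3: no string has ≥2 trees
length 4: ( b b ) has 2 parse trees

Two derivations of ( b b ):
  Y0 ⇒ ( H ) ⇒ ( H b ) ⇒ ( b b )
  Y0 ⇒ ( H ) ⇒ ( b H ) ⇒ ( b b )

( b b )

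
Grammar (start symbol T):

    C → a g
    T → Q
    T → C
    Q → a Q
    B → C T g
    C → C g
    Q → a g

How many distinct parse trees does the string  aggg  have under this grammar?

Parse trees for aggg:
  [T [C [C [C a g] g] g]]

1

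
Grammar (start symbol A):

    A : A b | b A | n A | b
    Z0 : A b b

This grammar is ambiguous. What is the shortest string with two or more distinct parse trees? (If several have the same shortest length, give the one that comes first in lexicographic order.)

b b

length 1: no string has ≥2 trees
length 2: b b has 2 parse trees

Two derivations of b b:
  A ⇒ A b ⇒ b b
  A ⇒ b A ⇒ b b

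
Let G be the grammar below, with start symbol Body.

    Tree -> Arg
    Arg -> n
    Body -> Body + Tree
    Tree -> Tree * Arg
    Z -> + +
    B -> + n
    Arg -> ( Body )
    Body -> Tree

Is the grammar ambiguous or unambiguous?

Only Body, Tree, Arg are reachable from Body; ignoring the rest: This is a standard precedence ladder (Body over Tree over Arg), with each level left-recursive on its own operator ('+' at Body, '*' at Tree). That structure is LR(1), hence unambiguous.

Unambiguous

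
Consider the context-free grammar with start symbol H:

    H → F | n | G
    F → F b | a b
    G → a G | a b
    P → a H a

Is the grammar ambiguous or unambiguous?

Witness: a b

Derivation 1: H ⇒ F ⇒ a b
Derivation 2: H ⇒ G ⇒ a b

Two distinct leftmost derivations for the same string.

Ambiguous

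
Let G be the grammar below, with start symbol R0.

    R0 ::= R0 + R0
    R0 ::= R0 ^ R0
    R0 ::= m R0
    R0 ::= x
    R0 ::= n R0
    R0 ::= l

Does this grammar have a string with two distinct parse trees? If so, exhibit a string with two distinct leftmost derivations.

Ambiguous

Witness: m l + l

Derivation 1: R0 ⇒ R0 + R0 ⇒ m R0 + R0 ⇒ m l + R0 ⇒ m l + l
Derivation 2: R0 ⇒ m R0 ⇒ m R0 + R0 ⇒ m l + R0 ⇒ m l + l

Two distinct leftmost derivations for the same string.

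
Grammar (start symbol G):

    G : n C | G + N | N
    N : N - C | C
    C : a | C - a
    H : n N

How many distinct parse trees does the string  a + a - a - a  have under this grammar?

4

Parse trees for a + a - a - a:
  [G [G [N [C a]]] + [N [N [C a]] - [C [C a] - a]]]
  [G [G [N [C a]]] + [N [N [N [C a]] - [C a]] - [C a]]]
  [G [G [N [C a]]] + [N [N [C [C a] - a]] - [C a]]]
  [G [G [N [C a]]] + [N [C [C [C a] - a] - a]]]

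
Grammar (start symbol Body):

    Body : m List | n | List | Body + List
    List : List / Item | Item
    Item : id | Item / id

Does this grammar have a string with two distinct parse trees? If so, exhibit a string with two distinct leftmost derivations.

Witness: id / id

Derivation 1: Body ⇒ List ⇒ List / Item ⇒ Item / Item ⇒ id / Item ⇒ id / id
Derivation 2: Body ⇒ List ⇒ Item ⇒ Item / id ⇒ id / id

Two distinct leftmost derivations for the same string.

Ambiguous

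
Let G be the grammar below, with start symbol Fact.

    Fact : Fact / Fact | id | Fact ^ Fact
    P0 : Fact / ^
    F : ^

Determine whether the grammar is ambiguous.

Witness: id / id / id

Derivation 1: Fact ⇒ Fact / Fact ⇒ Fact / Fact / Fact ⇒ id / Fact / Fact ⇒ id / id / Fact ⇒ id / id / id
Derivation 2: Fact ⇒ Fact / Fact ⇒ id / Fact ⇒ id / Fact / Fact ⇒ id / id / Fact ⇒ id / id / id

Two distinct leftmost derivations for the same string.

Ambiguous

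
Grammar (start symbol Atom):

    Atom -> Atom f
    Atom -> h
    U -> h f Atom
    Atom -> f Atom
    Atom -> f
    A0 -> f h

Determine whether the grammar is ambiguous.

Ambiguous

Witness: f f

Derivation 1: Atom ⇒ Atom f ⇒ f f
Derivation 2: Atom ⇒ f Atom ⇒ f f

Two distinct leftmost derivations for the same string.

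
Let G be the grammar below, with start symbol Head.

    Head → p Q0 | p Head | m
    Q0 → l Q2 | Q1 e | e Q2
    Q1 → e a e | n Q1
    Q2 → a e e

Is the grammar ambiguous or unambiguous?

Witness: p e a e e

Derivation 1: Head ⇒ p Q0 ⇒ p Q1 e ⇒ p e a e e
Derivation 2: Head ⇒ p Q0 ⇒ p e Q2 ⇒ p e a e e

Two distinct leftmost derivations for the same string.

Ambiguous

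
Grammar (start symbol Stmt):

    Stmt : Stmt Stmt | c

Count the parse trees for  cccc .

Parse trees for cccc:
  [Stmt [Stmt c] [Stmt [Stmt c] [Stmt [Stmt c] [Stmt c]]]]
  [Stmt [Stmt c] [Stmt [Stmt [Stmt c] [Stmt c]] [Stmt c]]]
  [Stmt [Stmt [Stmt c] [Stmt c]] [Stmt [Stmt c] [Stmt c]]]
  [Stmt [Stmt [Stmt c] [Stmt [Stmt c] [Stmt c]]] [Stmt c]]
  [Stmt [Stmt [Stmt [Stmt c] [Stmt c]] [Stmt c]] [Stmt c]]

5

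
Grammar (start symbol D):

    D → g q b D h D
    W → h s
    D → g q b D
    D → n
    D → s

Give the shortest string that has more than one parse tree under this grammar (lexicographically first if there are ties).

g q b g q b n h n

length 1: no string has ≥2 trees
length 4: no string has ≥2 trees
length 6: no string has ≥2 trees
length 7: no string has ≥2 trees
length 9: g q b g q b n h n has 2 parse trees

Two derivations of g q b g q b n h n:
  D ⇒ g q b D h D ⇒ g q b g q b D h D ⇒ g q b g q b n h D ⇒ g q b g q b n h n
  D ⇒ g q b D ⇒ g q b g q b D h D ⇒ g q b g q b n h D ⇒ g q b g q b n h n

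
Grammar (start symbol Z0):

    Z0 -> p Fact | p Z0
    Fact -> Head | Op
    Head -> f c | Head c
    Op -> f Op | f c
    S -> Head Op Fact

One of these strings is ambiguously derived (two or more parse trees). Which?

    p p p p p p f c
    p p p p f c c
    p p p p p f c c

p p p p p p f c: 2 trees
p p p p f c c: 1 tree
p p p p p f c c: 1 tree

p p p p p p f c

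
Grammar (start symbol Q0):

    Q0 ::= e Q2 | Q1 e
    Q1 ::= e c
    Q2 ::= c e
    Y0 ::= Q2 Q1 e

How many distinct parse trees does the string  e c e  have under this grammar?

2

Parse trees for e c e:
  [Q0 e [Q2 c e]]
  [Q0 [Q1 e c] e]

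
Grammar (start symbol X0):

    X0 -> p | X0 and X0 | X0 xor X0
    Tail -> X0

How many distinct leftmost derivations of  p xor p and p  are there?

2

Parse trees for p xor p and p:
  [X0 [X0 [X0 p] xor [X0 p]] and [X0 p]]
  [X0 [X0 p] xor [X0 [X0 p] and [X0 p]]]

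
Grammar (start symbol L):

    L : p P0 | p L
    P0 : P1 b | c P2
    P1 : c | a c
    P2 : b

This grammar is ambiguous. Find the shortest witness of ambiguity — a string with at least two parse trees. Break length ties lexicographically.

length 3: p c b has 2 parse trees

Two derivations of p c b:
  L ⇒ p P0 ⇒ p P1 b ⇒ p c b
  L ⇒ p P0 ⇒ p c P2 ⇒ p c b

p c b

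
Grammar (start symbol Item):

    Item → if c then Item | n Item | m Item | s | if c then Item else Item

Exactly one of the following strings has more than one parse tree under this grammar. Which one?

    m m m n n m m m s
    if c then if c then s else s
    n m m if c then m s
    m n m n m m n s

if c then if c then s else s

m m m n n m m m s: 1 tree
if c then if c then s else s: 2 trees
n m m if c then m s: 1 tree
m n m n m m n s: 1 tree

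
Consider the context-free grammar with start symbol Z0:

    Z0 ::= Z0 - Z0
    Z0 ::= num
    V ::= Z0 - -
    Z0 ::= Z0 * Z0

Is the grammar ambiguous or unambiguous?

Witness: num * num * num

Derivation 1: Z0 ⇒ Z0 * Z0 ⇒ num * Z0 ⇒ num * Z0 * Z0 ⇒ num * num * Z0 ⇒ num * num * num
Derivation 2: Z0 ⇒ Z0 * Z0 ⇒ Z0 * Z0 * Z0 ⇒ num * Z0 * Z0 ⇒ num * num * Z0 ⇒ num * num * num

Two distinct leftmost derivations for the same string.

Ambiguous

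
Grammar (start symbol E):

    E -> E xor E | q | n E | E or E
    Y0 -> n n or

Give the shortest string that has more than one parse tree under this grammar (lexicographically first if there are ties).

n q or q

length 1: no string has ≥2 trees
length 2: no string has ≥2 trees
length 3: no string has ≥2 trees
length 4: n q or q has 2 parse trees

Two derivations of n q or q:
  E ⇒ n E ⇒ n E or E ⇒ n q or E ⇒ n q or q
  E ⇒ E or E ⇒ n E or E ⇒ n q or E ⇒ n q or q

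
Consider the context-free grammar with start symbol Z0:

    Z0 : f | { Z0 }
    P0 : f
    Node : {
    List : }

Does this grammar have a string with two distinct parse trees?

(P0, Node, List are unreachable from Z0, so their rules don't affect L(Z0).) Each string is a nest of matched brackets around a single atom. An opening bracket forces the recursive rule; an atom forces the base rule.

Unambiguous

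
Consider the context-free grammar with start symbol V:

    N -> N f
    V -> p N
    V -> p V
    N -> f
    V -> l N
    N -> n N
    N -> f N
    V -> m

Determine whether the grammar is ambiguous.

Ambiguous

Witness: l f f

Derivation 1: V ⇒ l N ⇒ l N f ⇒ l f f
Derivation 2: V ⇒ l N ⇒ l f N ⇒ l f f

Two distinct leftmost derivations for the same string.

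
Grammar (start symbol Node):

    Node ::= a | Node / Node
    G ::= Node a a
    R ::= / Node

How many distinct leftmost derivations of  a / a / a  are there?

Parse trees for a / a / a:
  [Node [Node a] / [Node [Node a] / [Node a]]]
  [Node [Node [Node a] / [Node a]] / [Node a]]

2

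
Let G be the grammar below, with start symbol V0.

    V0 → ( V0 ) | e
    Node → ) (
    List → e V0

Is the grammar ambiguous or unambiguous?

Unambiguous

Only V0 is reachable from V0; ignoring the rest: Each string is a nest of matched brackets around a single atom. An opening bracket forces the recursive rule; an atom forces the base rule.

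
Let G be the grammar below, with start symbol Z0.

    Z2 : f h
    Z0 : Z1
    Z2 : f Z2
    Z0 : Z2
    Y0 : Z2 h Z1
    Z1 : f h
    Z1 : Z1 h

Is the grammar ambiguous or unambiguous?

Witness: f h

Derivation 1: Z0 ⇒ Z1 ⇒ f h
Derivation 2: Z0 ⇒ Z2 ⇒ f h

Two distinct leftmost derivations for the same string.

Ambiguous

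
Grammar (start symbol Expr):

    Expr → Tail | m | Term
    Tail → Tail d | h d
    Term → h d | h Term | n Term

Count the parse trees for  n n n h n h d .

1

Parse trees for n n n h n h d:
  [Expr [Term n [Term n [Term n [Term h [Term n [Term h d]]]]]]]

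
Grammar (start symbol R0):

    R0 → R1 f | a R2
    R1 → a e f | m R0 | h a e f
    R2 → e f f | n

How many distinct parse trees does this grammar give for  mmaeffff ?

2

Parse trees for mmaeffff:
  [R0 [R1 m [R0 [R1 m [R0 [R1 a e f] f]] f]] f]
  [R0 [R1 m [R0 [R1 m [R0 a [R2 e f f]]] f]] f]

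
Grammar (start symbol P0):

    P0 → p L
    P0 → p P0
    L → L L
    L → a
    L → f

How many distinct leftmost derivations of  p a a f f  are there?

5

Parse trees for p a a f f:
  [P0 p [L [L a] [L [L a] [L [L f] [L f]]]]]
  [P0 p [L [L a] [L [L [L a] [L f]] [L f]]]]
  [P0 p [L [L [L a] [L a]] [L [L f] [L f]]]]
  [P0 p [L [L [L a] [L [L a] [L f]]] [L f]]]
  [P0 p [L [L [L [L a] [L a]] [L f]] [L f]]]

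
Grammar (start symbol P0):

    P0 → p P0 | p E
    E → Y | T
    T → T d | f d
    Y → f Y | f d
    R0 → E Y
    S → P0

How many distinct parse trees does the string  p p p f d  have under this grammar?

2

Parse trees for p p p f d:
  [P0 p [P0 p [P0 p [E [Y f d]]]]]
  [P0 p [P0 p [P0 p [E [T f d]]]]]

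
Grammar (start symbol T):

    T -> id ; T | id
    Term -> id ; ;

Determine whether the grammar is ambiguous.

Unambiguous

(Term is unreachable from T, so its rules don't affect L(T).) The reachable grammar is A → atom sep A | atom. Each atom is followed by either the separator (recurse) or end-of-string (stop) — no choice point.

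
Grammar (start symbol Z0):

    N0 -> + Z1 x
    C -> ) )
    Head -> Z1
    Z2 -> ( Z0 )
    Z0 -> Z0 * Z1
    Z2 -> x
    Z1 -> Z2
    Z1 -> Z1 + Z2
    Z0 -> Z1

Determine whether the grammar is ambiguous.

Unambiguous

Only Z0, Z1, Z2 are reachable from Z0; ignoring the rest: The grammar is stratified — Z0 handles '*' (left-recursive), Z1 handles '+', Z2 atoms. Each operator has a fixed associativity and precedence level, so every string has one parse.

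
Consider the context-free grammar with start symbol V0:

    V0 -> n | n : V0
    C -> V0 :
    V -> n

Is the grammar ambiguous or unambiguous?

Unambiguous

(C, V are unreachable from V0, so their rules don't affect L(V0).) Right-recursive list with a separator: after each atom, whether the separator follows determines the rule. One parse per string.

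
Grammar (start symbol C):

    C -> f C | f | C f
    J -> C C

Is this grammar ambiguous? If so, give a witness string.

Ambiguous

Witness: f f

Derivation 1: C ⇒ f C ⇒ f f
Derivation 2: C ⇒ C f ⇒ f f

Two distinct leftmost derivations for the same string.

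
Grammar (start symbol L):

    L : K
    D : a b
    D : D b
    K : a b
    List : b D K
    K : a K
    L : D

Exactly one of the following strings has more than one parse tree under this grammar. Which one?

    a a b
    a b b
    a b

a b

a a b: 1 tree
a b b: 1 tree
a b: 2 trees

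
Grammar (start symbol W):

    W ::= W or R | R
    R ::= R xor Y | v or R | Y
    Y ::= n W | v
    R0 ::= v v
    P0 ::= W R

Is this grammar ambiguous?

Ambiguous

Witness: v or v

Derivation 1: W ⇒ W or R ⇒ R or R ⇒ Y or R ⇒ v or R ⇒ v or Y ⇒ v or v
Derivation 2: W ⇒ R ⇒ v or R ⇒ v or Y ⇒ v or v

Two distinct leftmost derivations for the same string.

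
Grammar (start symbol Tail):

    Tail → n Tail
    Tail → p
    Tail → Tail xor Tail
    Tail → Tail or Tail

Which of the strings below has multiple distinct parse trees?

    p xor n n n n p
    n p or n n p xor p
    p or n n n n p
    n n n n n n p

n p or n n p xor p

p xor n n n n p: 1 tree
n p or n n p xor p: 9 trees
p or n n n n p: 1 tree
n n n n n n p: 1 tree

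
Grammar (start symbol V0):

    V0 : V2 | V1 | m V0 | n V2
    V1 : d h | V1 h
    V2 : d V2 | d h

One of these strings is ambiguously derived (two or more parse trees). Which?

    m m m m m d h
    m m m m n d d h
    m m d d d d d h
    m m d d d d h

m m m m m d h: 2 trees
m m m m n d d h: 1 tree
m m d d d d d h: 1 tree
m m d d d d h: 1 tree

m m m m m d h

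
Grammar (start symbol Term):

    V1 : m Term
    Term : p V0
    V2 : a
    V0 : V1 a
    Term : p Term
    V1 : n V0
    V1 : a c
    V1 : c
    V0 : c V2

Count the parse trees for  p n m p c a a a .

Parse trees for p n m p c a a a:
  [Term p [V0 [V1 n [V0 [V1 m [Term p [V0 [V1 c] a]]] a]] a]]
  [Term p [V0 [V1 n [V0 [V1 m [Term p [V0 c [V2 a]]]] a]] a]]

2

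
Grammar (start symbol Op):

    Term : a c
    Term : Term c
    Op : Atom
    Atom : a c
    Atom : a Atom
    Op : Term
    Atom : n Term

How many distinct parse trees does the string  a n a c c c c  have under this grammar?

1

Parse trees for a n a c c c c:
  [Op [Atom a [Atom n [Term [Term [Term [Term a c] c] c] c]]]]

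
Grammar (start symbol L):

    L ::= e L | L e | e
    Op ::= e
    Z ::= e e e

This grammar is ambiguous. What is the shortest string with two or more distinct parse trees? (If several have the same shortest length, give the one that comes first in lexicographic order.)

e e

length 1: no string has ≥2 trees
length 2: e e has 2 parse trees

Two derivations of e e:
  L ⇒ e L ⇒ e e
  L ⇒ L e ⇒ e e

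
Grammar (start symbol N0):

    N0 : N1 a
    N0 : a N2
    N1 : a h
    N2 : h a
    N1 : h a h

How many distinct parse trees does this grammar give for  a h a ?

2

Parse trees for a h a:
  [N0 [N1 a h] a]
  [N0 a [N2 h a]]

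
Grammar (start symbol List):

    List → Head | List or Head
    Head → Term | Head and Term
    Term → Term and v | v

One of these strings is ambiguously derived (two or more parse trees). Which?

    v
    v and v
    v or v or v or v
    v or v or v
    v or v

v: 1 tree
v and v: 2 trees
v or v or v or v: 1 tree
v or v or v: 1 tree
v or v: 1 tree

v and v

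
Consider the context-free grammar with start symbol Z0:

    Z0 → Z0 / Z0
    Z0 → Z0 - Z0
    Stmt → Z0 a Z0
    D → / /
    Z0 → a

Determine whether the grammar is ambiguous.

Witness: a - a - a

Derivation 1: Z0 ⇒ Z0 - Z0 ⇒ Z0 - Z0 - Z0 ⇒ a - Z0 - Z0 ⇒ a - a - Z0 ⇒ a - a - a
Derivation 2: Z0 ⇒ Z0 - Z0 ⇒ a - Z0 ⇒ a - Z0 - Z0 ⇒ a - a - Z0 ⇒ a - a - a

Two distinct leftmost derivations for the same string.

Ambiguous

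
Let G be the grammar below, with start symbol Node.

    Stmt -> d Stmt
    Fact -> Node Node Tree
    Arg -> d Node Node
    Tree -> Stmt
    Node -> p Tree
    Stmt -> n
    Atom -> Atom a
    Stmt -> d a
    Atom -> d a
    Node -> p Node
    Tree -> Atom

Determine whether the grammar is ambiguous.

Ambiguous

Witness: p d a

Derivation 1: Node ⇒ p Tree ⇒ p Stmt ⇒ p d a
Derivation 2: Node ⇒ p Tree ⇒ p Atom ⇒ p d a

Two distinct leftmost derivations for the same string.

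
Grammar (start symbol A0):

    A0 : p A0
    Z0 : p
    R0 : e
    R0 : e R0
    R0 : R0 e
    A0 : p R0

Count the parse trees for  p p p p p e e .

2

Parse trees for p p p p p e e:
  [A0 p [A0 p [A0 p [A0 p [A0 p [R0 e [R0 e]]]]]]]
  [A0 p [A0 p [A0 p [A0 p [A0 p [R0 [R0 e] e]]]]]]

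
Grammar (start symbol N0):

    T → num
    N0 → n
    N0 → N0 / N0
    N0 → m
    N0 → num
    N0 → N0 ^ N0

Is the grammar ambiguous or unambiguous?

Ambiguous

Witness: m / m / m

Derivation 1: N0 ⇒ N0 / N0 ⇒ N0 / N0 / N0 ⇒ m / N0 / N0 ⇒ m / m / N0 ⇒ m / m / m
Derivation 2: N0 ⇒ N0 / N0 ⇒ m / N0 ⇒ m / N0 / N0 ⇒ m / m / N0 ⇒ m / m / m

Two distinct leftmost derivations for the same string.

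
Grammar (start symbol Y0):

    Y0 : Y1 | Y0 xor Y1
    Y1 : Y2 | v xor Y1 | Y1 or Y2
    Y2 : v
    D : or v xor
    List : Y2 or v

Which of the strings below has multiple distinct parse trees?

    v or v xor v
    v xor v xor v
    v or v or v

v or v xor v: 1 tree
v xor v xor v: 4 trees
v or v or v: 1 tree

v xor v xor v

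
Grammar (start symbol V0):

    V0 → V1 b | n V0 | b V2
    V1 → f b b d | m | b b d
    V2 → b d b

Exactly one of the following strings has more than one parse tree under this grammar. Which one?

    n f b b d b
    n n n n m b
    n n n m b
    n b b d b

n b b d b

n f b b d b: 1 tree
n n n n m b: 1 tree
n n n m b: 1 tree
n b b d b: 2 trees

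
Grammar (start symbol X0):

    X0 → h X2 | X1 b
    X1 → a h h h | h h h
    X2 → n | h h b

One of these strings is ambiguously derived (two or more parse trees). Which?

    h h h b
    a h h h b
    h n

h h h b: 2 trees
a h h h b: 1 tree
h n: 1 tree

h h h b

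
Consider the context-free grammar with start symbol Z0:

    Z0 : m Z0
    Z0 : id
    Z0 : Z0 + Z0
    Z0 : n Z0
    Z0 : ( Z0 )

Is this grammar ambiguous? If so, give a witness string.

Ambiguous

Witness: m id + id

Derivation 1: Z0 ⇒ m Z0 ⇒ m Z0 + Z0 ⇒ m id + Z0 ⇒ m id + id
Derivation 2: Z0 ⇒ Z0 + Z0 ⇒ m Z0 + Z0 ⇒ m id + Z0 ⇒ m id + id

Two distinct leftmost derivations for the same string.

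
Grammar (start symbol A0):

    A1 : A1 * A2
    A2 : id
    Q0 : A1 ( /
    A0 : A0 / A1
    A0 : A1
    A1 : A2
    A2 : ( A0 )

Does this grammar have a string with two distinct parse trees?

(Q0 is unreachable from A0, so its rules don't affect L(A0).) This is a standard precedence ladder (A0 over A1 over A2), with each level left-recursive on its own operator ('/' at A0, '*' at A1). That structure is LR(1), hence unambiguous.

Unambiguous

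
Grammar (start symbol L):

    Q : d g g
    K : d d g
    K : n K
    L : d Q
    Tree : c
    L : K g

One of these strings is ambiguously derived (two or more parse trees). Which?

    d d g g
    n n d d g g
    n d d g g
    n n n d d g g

d d g g: 2 trees
n n d d g g: 1 tree
n d d g g: 1 tree
n n n d d g g: 1 tree

d d g g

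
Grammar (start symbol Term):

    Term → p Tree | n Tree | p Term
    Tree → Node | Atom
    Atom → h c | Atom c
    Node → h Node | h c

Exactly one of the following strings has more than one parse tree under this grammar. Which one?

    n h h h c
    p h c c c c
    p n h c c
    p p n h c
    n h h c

n h h h c: 1 tree
p h c c c c: 1 tree
p n h c c: 1 tree
p p n h c: 2 trees
n h h c: 1 tree

p p n h c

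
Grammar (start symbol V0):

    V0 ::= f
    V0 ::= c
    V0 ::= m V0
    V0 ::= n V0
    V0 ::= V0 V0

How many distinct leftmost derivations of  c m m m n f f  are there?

Parse trees for c m m m n f f:
  [V0 [V0 c] [V0 m [V0 m [V0 m [V0 n [V0 [V0 f] [V0 f]]]]]]]
  [V0 [V0 c] [V0 m [V0 m [V0 m [V0 [V0 n [V0 f]] [V0 f]]]]]]
  [V0 [V0 c] [V0 m [V0 m [V0 [V0 m [V0 n [V0 f]]] [V0 f]]]]]
  [V0 [V0 c] [V0 m [V0 [V0 m [V0 m [V0 n [V0 f]]]] [V0 f]]]]
  [V0 [V0 c] [V0 [V0 m [V0 m [V0 m [V0 n [V0 f]]]]] [V0 f]]]
  [V0 [V0 [V0 c] [V0 m [V0 m [V0 m [V0 n [V0 f]]]]]] [V0 f]]

6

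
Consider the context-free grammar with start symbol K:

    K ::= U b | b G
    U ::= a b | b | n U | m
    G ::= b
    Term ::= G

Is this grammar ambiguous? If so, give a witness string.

Ambiguous

Witness: b b

Derivation 1: K ⇒ U b ⇒ b b
Derivation 2: K ⇒ b G ⇒ b b

Two distinct leftmost derivations for the same string.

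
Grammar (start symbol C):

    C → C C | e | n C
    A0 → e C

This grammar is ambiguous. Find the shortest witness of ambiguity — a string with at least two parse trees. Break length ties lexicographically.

length 1: no string has ≥2 trees
length 2: no string has ≥2 trees
length 3: e e e has 2 parse trees

Two derivations of e e e:
  C ⇒ C C ⇒ C C C ⇒ e C C ⇒ e e C ⇒ e e e
  C ⇒ C C ⇒ e C ⇒ e C C ⇒ e e C ⇒ e e e

e e e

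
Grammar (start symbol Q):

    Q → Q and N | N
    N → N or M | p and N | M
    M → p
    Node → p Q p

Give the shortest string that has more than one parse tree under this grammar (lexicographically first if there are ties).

length 1: no string has ≥2 trees
length 3: p and p has 2 parse trees

Two derivations of p and p:
  Q ⇒ Q and N ⇒ N and N ⇒ M and N ⇒ p and N ⇒ p and M ⇒ p and p
  Q ⇒ N ⇒ p and N ⇒ p and M ⇒ p and p

p and p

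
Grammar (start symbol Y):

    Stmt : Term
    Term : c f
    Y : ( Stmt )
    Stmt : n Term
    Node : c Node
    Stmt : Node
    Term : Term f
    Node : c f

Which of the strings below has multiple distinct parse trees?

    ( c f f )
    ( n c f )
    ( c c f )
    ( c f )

( c f f ): 1 tree
( n c f ): 1 tree
( c c f ): 1 tree
( c f ): 2 trees

( c f )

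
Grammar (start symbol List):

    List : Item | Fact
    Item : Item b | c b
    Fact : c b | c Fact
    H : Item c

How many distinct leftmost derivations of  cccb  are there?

Parse trees for cccb:
  [List [Fact c [Fact c [Fact c b]]]]

1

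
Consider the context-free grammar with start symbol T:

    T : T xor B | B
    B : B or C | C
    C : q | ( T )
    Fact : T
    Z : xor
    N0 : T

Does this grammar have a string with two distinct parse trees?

Unambiguous

Only T, B, C are reachable from T; ignoring the rest: T → T xor B | B  ;  B → B or C | C  — a left-associative chain with C at the bottom. Each string factors uniquely by precedence.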